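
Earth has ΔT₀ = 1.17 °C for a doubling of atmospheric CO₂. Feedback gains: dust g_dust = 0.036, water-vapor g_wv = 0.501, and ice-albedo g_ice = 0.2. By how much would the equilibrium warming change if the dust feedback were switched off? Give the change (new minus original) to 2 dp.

-0.54 °C

Original: g = 0.737, ΔT = 1.17/(1−0.737) = 4.4487 °C.
Without dust: g' = 0.701, ΔT' = 1.17/(1−0.701) = 3.9130 °C.
Change = 3.9130 − 4.4487 = -0.54 °C.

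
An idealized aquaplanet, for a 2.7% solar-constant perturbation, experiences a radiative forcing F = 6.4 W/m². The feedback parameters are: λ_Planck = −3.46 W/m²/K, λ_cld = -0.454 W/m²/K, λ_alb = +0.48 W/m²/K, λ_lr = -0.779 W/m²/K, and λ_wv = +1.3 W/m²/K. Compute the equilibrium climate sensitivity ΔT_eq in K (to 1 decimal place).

Net feedback parameter λ = (−3.46) + (-0.454) + (+0.48) + (-0.779) + (+1.3) = -2.913 W/m²/K.
ΔT = −F/λ = −6.4/(-2.913) = 2.2 K.

2.2 K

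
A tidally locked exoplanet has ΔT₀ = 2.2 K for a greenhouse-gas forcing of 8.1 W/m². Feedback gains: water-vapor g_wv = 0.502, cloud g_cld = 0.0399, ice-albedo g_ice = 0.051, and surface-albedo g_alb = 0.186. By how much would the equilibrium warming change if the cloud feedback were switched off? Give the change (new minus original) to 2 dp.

-1.52 K

Original: g = 0.7789, ΔT = 2.2/(1−0.7789) = 9.9502 K.
Without cloud: g' = 0.739, ΔT' = 2.2/(1−0.739) = 8.4291 K.
Change = 8.4291 − 9.9502 = -1.52 K.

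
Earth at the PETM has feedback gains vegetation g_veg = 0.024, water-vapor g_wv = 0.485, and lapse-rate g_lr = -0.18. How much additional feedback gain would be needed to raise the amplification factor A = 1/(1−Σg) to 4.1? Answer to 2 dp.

Current total gain = 0.329.
Target gain for A = 4.1: g* = 1 − 1/4.1 = 0.7561.
Additional gain needed = 0.7561 − 0.329 = 0.43.

0.43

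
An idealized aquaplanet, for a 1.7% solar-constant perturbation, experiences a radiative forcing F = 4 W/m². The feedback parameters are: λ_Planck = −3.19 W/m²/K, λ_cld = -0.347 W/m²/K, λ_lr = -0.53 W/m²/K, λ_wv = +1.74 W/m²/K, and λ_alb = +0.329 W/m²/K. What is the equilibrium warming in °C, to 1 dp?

Net feedback parameter λ = (−3.19) + (-0.347) + (-0.53) + (+1.74) + (+0.329) = -1.998 W/m²/K.
ΔT = −F/λ = −4/(-1.998) = 2.0 °C.

2.0 °C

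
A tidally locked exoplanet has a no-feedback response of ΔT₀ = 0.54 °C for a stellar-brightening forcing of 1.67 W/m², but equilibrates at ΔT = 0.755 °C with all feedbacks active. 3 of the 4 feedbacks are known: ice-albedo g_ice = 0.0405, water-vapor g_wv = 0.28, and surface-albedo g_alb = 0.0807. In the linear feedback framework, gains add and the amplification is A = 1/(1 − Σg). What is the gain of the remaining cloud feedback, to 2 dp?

-0.12

Amplification A = ΔT/ΔT₀ = 0.755/0.54 = 1.398.
Total gain g = 1 − 1/A = 1 − 1/1.398 = 0.2847.
Known gains sum to 0.0405 + 0.28 + 0.0807 = 0.4012.
g_cld = 0.2847 − 0.4012 = -0.12.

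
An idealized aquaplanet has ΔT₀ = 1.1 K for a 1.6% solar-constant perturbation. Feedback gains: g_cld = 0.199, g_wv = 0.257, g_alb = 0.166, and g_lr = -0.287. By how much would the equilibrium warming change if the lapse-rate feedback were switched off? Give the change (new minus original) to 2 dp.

1.26 K

Original: g = 0.335, ΔT = 1.1/(1−0.335) = 1.6541 K.
Without lapse-rate: g' = 0.622, ΔT' = 1.1/(1−0.622) = 2.9101 K.
Change = 2.9101 − 1.6541 = 1.26 K.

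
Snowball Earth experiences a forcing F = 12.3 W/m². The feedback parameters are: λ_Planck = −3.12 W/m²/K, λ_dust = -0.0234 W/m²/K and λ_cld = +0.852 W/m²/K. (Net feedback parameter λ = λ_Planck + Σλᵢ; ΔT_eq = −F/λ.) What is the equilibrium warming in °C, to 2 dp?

Net feedback parameter λ = (−3.12) + (-0.0234) + (+0.852) = -2.2914 W/m²/K.
ΔT = −F/λ = −12.3/(-2.2914) = 5.37 °C.

5.37 °C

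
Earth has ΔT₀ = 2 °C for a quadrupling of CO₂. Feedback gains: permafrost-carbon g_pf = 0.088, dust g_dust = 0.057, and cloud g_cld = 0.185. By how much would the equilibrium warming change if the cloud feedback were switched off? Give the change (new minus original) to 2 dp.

Original: g = 0.33, ΔT = 2/(1−0.33) = 2.9851 °C.
Without cloud: g' = 0.145, ΔT' = 2/(1−0.145) = 2.3392 °C.
Change = 2.3392 − 2.9851 = -0.65 °C.

-0.65 °C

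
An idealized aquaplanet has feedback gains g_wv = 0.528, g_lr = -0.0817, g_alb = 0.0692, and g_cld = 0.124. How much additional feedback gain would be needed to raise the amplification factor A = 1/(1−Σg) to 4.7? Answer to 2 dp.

Current total gain = 0.6395.
Target gain for A = 4.7: g* = 1 − 1/4.7 = 0.7872.
Additional gain needed = 0.7872 − 0.6395 = 0.15.

0.15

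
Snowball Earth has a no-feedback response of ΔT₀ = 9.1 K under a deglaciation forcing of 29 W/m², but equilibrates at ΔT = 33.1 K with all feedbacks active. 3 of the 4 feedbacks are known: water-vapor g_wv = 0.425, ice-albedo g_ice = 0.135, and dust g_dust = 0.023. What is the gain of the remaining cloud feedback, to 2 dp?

Amplification A = ΔT/ΔT₀ = 33.1/9.1 = 3.637.
Total gain g = 1 − 1/A = 1 − 1/3.637 = 0.725.
Known gains sum to 0.425 + 0.135 + 0.023 = 0.583.
g_cld = 0.725 − 0.583 = 0.14.

0.14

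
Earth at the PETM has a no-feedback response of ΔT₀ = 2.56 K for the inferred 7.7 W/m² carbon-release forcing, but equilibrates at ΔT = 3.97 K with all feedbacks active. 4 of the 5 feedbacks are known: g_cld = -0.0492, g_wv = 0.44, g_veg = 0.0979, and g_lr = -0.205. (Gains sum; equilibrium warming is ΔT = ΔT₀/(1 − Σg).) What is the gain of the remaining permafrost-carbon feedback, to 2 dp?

Amplification A = ΔT/ΔT₀ = 3.97/2.56 = 1.551.
Total gain g = 1 − 1/A = 1 − 1/1.551 = 0.3553.
Known gains sum to -0.0492 + 0.44 + 0.0979 − 0.205 = 0.2837.
g_pf = 0.3553 − 0.2837 = 0.07.

0.07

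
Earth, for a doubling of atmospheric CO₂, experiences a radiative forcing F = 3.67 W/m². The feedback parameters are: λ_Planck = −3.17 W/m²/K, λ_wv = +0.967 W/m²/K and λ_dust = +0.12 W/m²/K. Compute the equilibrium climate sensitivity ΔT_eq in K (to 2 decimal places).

1.76 K

Net feedback parameter λ = (−3.17) + (+0.967) + (+0.12) = -2.083 W/m²/K.
ΔT = −F/λ = −3.67/(-2.083) = 1.76 K.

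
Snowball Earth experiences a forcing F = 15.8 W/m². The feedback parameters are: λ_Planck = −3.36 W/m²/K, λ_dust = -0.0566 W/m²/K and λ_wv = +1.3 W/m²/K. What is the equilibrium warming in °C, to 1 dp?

Net feedback parameter λ = (−3.36) + (-0.0566) + (+1.3) = -2.1166 W/m²/K.
ΔT = −F/λ = −15.8/(-2.1166) = 7.5 °C.

7.5 °C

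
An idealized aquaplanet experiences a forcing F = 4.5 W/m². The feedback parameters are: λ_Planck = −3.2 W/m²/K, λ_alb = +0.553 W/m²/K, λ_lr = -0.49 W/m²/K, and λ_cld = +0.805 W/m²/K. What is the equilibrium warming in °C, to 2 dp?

Net feedback parameter λ = (−3.2) + (+0.553) + (-0.49) + (+0.805) = -2.332 W/m²/K.
ΔT = −F/λ = −4.5/(-2.332) = 1.93 °C.

1.93 °C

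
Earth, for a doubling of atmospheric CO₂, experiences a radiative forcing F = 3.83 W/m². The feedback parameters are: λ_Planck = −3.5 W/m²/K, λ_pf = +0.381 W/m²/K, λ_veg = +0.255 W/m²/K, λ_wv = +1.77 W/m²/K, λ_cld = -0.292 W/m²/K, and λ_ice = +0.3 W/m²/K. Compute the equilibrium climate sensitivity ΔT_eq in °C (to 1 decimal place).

3.5 °C

Net feedback parameter λ = (−3.5) + (+0.381) + (+0.255) + (+1.77) + (-0.292) + (+0.3) = -1.086 W/m²/K.
ΔT = −F/λ = −3.83/(-1.086) = 3.5 °C.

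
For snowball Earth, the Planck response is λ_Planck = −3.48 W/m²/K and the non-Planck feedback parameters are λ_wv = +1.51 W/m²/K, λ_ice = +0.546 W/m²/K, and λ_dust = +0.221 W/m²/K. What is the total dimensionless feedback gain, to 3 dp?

Convert to gains: g_wv = 1.51/3.48 = 0.4339; g_ice = 0.546/3.48 = 0.1569; g_dust = 0.221/3.48 = 0.06351.
Total gain g = 0.65431.

0.654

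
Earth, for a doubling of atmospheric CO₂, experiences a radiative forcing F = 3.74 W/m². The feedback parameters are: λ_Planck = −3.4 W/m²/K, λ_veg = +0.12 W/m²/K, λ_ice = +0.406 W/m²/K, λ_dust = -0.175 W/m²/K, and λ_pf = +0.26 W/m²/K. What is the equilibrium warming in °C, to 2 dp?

1.34 °C

Net feedback parameter λ = (−3.4) + (+0.12) + (+0.406) + (-0.175) + (+0.26) = -2.789 W/m²/K.
ΔT = −F/λ = −3.74/(-2.789) = 1.34 °C.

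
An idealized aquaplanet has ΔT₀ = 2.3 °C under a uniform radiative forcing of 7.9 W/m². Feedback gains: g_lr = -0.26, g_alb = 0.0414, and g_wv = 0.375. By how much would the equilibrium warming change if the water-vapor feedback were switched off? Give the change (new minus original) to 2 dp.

-0.84 °C

Original: g = 0.1564, ΔT = 2.3/(1−0.1564) = 2.7264 °C.
Without water-vapor: g' = -0.2186, ΔT' = 2.3/(1+0.2186) = 1.8874 °C.
Change = 1.8874 − 2.7264 = -0.84 °C.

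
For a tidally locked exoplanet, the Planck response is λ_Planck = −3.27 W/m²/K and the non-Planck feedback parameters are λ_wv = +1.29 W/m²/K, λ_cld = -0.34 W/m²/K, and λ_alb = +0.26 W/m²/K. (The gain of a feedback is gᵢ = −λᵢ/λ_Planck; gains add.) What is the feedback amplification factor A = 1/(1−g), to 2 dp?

Convert to gains: g_wv = 1.29/3.27 = 0.3945; g_cld = -0.34/3.27 = -0.104; g_alb = 0.26/3.27 = 0.07951.
Total gain g = 0.37001.
A = 1/(1 − 0.37001) = 1.59.

1.59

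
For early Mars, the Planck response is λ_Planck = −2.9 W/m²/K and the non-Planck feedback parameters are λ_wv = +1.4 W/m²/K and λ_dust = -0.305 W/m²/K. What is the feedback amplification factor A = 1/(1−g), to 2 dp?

1.61

Convert to gains: g_wv = 1.4/2.9 = 0.4828; g_dust = -0.305/2.9 = -0.1052.
Total gain g = 0.3776.
A = 1/(1 − 0.3776) = 1.61.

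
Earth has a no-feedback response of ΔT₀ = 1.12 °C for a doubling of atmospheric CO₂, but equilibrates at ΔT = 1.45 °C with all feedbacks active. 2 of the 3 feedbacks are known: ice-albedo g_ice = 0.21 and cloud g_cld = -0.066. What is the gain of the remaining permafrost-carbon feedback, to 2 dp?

Amplification A = ΔT/ΔT₀ = 1.45/1.12 = 1.295.
Total gain g = 1 − 1/A = 1 − 1/1.295 = 0.2278.
Known gains sum to 0.21 − 0.066 = 0.144.
g_pf = 0.2278 − 0.144 = 0.08.

0.08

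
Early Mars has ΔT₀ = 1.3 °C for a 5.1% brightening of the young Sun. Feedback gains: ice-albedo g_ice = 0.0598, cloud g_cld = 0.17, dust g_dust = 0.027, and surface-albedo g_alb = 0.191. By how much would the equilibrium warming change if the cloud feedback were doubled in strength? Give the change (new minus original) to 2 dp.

Original: g = 0.4478, ΔT = 1.3/(1−0.4478) = 2.3542 °C.
With doubled cloud: g' = 0.6178, ΔT' = 1.3/(1−0.6178) = 3.4014 °C.
Change = 3.4014 − 2.3542 = 1.05 °C.

1.05 °C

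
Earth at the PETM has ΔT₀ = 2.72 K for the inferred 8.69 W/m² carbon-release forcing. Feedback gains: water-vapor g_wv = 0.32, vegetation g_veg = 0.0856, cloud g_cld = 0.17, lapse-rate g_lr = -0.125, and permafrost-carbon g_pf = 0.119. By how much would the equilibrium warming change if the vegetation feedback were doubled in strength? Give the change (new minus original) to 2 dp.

1.57 K

Original: g = 0.5696, ΔT = 2.72/(1−0.5696) = 6.3197 K.
With doubled vegetation: g' = 0.6552, ΔT' = 2.72/(1−0.6552) = 7.8886 K.
Change = 7.8886 − 6.3197 = 1.57 K.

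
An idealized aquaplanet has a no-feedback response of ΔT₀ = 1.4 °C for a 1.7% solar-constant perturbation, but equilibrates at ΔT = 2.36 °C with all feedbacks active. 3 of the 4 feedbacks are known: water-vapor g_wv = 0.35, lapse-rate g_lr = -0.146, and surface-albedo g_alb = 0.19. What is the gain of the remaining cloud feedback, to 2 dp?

Amplification A = ΔT/ΔT₀ = 2.36/1.4 = 1.686.
Total gain g = 1 − 1/A = 1 − 1/1.686 = 0.4069.
Known gains sum to 0.35 − 0.146 + 0.19 = 0.394.
g_cld = 0.4069 − 0.394 = 0.01.

0.01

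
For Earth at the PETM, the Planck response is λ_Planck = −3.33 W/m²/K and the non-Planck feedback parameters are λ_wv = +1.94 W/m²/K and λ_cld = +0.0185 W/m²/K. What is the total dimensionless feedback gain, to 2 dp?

0.59

Convert to gains: g_wv = 1.94/3.33 = 0.5826; g_cld = 0.0185/3.33 = 0.005556.
Total gain g = 0.588156.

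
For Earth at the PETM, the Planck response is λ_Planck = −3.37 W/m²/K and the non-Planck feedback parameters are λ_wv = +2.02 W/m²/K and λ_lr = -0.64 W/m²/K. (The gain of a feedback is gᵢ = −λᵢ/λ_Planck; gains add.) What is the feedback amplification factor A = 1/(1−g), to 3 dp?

Convert to gains: g_wv = 2.02/3.37 = 0.5994; g_lr = -0.64/3.37 = -0.1899.
Total gain g = 0.4095.
A = 1/(1 − 0.4095) = 1.693.

1.693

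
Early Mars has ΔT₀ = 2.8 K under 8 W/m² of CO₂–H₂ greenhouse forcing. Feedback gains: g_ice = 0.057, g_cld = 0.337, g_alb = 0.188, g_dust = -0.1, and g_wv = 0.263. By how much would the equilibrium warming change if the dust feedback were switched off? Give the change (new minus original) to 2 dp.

Original: g = 0.745, ΔT = 2.8/(1−0.745) = 10.9804 K.
Without dust: g' = 0.845, ΔT' = 2.8/(1−0.845) = 18.0645 K.
Change = 18.0645 − 10.9804 = 7.08 K.

7.08 K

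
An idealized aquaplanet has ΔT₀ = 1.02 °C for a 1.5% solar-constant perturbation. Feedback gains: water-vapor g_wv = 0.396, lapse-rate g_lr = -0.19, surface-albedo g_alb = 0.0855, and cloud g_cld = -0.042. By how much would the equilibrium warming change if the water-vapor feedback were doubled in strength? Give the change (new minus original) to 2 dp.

Original: g = 0.2495, ΔT = 1.02/(1−0.2495) = 1.3591 °C.
With doubled water-vapor: g' = 0.6455, ΔT' = 1.02/(1−0.6455) = 2.8773 °C.
Change = 2.8773 − 1.3591 = 1.52 °C.

1.52 °C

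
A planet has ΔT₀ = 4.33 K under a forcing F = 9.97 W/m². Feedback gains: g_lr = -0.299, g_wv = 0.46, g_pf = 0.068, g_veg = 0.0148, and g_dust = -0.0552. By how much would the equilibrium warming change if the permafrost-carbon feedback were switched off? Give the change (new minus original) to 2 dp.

-0.41 K

Original: g = 0.1886, ΔT = 4.33/(1−0.1886) = 5.3365 K.
Without permafrost-carbon: g' = 0.1206, ΔT' = 4.33/(1−0.1206) = 4.9238 K.
Change = 4.9238 − 5.3365 = -0.41 K.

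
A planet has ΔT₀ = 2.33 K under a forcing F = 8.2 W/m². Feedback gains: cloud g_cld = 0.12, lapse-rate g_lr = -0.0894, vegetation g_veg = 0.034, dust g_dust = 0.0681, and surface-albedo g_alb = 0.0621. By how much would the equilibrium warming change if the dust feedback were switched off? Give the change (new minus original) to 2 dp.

-0.23 K

Original: g = 0.1948, ΔT = 2.33/(1−0.1948) = 2.8937 K.
Without dust: g' = 0.1267, ΔT' = 2.33/(1−0.1267) = 2.6680 K.
Change = 2.6680 − 2.8937 = -0.23 K.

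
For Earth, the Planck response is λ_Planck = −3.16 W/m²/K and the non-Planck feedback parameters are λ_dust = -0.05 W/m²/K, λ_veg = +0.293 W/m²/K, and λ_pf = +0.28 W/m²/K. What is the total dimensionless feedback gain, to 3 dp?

0.166

Convert to gains: g_dust = -0.05/3.16 = -0.01582; g_veg = 0.293/3.16 = 0.09272; g_pf = 0.28/3.16 = 0.08861.
Total gain g = 0.16551.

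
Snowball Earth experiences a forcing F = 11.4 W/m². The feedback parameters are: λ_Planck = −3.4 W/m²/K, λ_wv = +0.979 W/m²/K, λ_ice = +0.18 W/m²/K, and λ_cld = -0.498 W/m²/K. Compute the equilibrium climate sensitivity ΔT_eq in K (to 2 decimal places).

Net feedback parameter λ = (−3.4) + (+0.979) + (+0.18) + (-0.498) = -2.739 W/m²/K.
ΔT = −F/λ = −11.4/(-2.739) = 4.16 K.

4.16 K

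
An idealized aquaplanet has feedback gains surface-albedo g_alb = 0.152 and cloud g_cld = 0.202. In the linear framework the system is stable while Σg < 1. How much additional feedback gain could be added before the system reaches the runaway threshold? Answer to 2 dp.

0.65

Current total gain = 0.152 + 0.202 = 0.354.
Margin to runaway = 1 − 0.354 = 0.65.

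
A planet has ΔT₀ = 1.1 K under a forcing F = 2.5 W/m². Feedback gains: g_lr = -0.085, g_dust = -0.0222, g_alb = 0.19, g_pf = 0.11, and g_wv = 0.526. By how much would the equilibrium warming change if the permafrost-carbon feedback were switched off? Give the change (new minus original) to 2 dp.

-1.10 K

Original: g = 0.7188, ΔT = 1.1/(1−0.7188) = 3.9118 K.
Without permafrost-carbon: g' = 0.6088, ΔT' = 1.1/(1−0.6088) = 2.8119 K.
Change = 2.8119 − 3.9118 = -1.10 K.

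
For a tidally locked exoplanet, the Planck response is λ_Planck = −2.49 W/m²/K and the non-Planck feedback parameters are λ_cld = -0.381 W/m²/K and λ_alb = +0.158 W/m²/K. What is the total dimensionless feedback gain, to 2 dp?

-0.09

Convert to gains: g_cld = -0.381/2.49 = -0.153; g_alb = 0.158/2.49 = 0.06345.
Total gain g = -0.08955.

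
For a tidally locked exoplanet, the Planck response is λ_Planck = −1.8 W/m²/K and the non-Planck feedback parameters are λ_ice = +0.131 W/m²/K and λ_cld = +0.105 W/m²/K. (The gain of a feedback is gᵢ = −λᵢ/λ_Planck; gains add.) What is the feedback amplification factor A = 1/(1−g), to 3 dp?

1.151

Convert to gains: g_ice = 0.131/1.8 = 0.07278; g_cld = 0.105/1.8 = 0.05833.
Total gain g = 0.13111.
A = 1/(1 − 0.13111) = 1.151.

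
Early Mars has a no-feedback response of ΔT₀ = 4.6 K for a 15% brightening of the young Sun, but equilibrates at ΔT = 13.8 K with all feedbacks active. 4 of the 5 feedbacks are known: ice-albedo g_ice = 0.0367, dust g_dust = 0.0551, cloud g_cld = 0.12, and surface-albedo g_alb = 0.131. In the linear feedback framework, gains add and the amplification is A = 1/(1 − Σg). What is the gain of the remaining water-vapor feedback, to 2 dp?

0.32

Amplification A = ΔT/ΔT₀ = 13.8/4.6 = 3.
Total gain g = 1 − 1/A = 1 − 1/3 = 0.6667.
Known gains sum to 0.0367 + 0.0551 + 0.12 + 0.131 = 0.3428.
g_wv = 0.6667 − 0.3428 = 0.32.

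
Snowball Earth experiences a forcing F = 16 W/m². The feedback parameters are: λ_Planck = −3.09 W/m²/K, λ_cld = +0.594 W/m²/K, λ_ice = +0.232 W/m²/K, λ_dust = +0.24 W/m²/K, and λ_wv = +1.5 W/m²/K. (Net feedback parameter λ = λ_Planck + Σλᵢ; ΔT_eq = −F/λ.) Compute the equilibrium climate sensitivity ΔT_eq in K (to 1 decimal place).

Net feedback parameter λ = (−3.09) + (+0.594) + (+0.232) + (+0.24) + (+1.5) = -0.524 W/m²/K.
ΔT = −F/λ = −16/(-0.524) = 30.5 K.

30.5 K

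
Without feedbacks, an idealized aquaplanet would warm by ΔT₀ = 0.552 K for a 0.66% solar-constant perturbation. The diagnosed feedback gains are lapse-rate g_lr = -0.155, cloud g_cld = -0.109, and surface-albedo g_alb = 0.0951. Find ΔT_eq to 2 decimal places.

Total gain g = -0.155 − 0.109 + 0.0951 = -0.1689.
Amplification A = 1/(1 + 0.1689) = 0.8555.
ΔT = 0.552 × 0.8555 = 0.47 K.

0.47 K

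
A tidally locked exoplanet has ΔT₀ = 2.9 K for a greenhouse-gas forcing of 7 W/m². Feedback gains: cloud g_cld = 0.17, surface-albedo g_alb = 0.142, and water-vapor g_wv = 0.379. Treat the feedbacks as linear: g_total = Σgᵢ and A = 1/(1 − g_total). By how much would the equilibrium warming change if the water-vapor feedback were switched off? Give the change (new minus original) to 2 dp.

Original: g = 0.691, ΔT = 2.9/(1−0.691) = 9.3851 K.
Without water-vapor: g' = 0.312, ΔT' = 2.9/(1−0.312) = 4.2151 K.
Change = 4.2151 − 9.3851 = -5.17 K.

-5.17 K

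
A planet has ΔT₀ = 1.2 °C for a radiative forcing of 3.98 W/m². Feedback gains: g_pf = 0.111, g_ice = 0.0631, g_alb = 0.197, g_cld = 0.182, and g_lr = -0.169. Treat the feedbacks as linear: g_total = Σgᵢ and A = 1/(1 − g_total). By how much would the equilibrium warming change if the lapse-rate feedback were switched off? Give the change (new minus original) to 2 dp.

0.74 °C

Original: g = 0.3841, ΔT = 1.2/(1−0.3841) = 1.9484 °C.
Without lapse-rate: g' = 0.5531, ΔT' = 1.2/(1−0.5531) = 2.6852 °C.
Change = 2.6852 − 1.9484 = 0.74 °C.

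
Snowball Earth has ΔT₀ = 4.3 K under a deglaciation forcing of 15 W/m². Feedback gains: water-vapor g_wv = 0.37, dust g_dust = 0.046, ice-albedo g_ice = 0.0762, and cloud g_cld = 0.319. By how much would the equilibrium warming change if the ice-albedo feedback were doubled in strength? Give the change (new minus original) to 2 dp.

Original: g = 0.8112, ΔT = 4.3/(1−0.8112) = 22.7754 K.
With doubled ice-albedo: g' = 0.8874, ΔT' = 4.3/(1−0.8874) = 38.1883 K.
Change = 38.1883 − 22.7754 = 15.41 K.

15.41 K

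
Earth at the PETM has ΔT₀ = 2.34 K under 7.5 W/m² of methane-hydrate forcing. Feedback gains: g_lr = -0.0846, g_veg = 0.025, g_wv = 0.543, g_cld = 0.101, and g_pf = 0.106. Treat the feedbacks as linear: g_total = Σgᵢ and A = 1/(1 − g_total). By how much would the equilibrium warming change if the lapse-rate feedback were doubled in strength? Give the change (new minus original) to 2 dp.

Original: g = 0.6904, ΔT = 2.34/(1−0.6904) = 7.5581 K.
With doubled lapse-rate: g' = 0.6058, ΔT' = 2.34/(1−0.6058) = 5.9361 K.
Change = 5.9361 − 7.5581 = -1.62 K.

-1.62 K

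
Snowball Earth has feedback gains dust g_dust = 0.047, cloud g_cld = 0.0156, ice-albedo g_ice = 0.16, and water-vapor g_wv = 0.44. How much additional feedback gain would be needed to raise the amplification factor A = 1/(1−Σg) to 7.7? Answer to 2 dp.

0.21

Current total gain = 0.6626.
Target gain for A = 7.7: g* = 1 − 1/7.7 = 0.8701.
Additional gain needed = 0.8701 − 0.6626 = 0.21.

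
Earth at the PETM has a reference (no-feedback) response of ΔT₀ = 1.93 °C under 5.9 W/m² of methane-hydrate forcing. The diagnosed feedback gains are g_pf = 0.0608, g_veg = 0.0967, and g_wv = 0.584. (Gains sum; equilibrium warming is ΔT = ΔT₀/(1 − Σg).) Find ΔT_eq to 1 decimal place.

Total gain g = 0.0608 + 0.0967 + 0.584 = 0.7415.
Amplification A = 1/(1 − 0.7415) = 3.868.
ΔT = 1.93 × 3.868 = 7.5 °C.

7.5 °C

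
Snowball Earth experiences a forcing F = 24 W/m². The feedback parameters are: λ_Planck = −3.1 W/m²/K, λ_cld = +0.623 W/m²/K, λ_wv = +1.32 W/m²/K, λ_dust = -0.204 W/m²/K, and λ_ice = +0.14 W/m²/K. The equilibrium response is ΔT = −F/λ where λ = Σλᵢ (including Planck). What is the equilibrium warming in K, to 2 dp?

Net feedback parameter λ = (−3.1) + (+0.623) + (+1.32) + (-0.204) + (+0.14) = -1.221 W/m²/K.
ΔT = −F/λ = −24/(-1.221) = 19.66 K.

19.66 K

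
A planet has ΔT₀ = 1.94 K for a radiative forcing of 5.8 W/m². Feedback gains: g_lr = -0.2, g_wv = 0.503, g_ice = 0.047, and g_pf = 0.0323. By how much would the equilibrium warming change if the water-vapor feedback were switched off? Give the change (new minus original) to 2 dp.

Original: g = 0.3823, ΔT = 1.94/(1−0.3823) = 3.1407 K.
Without water-vapor: g' = -0.1207, ΔT' = 1.94/(1+0.1207) = 1.7311 K.
Change = 1.7311 − 3.1407 = -1.41 K.

-1.41 K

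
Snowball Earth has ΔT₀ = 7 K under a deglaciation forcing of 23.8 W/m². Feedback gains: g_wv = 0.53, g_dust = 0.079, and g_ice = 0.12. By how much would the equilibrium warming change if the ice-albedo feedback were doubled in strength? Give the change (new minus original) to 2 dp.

Original: g = 0.729, ΔT = 7/(1−0.729) = 25.8303 K.
With doubled ice-albedo: g' = 0.849, ΔT' = 7/(1−0.849) = 46.3576 K.
Change = 46.3576 − 25.8303 = 20.53 K.

20.53 K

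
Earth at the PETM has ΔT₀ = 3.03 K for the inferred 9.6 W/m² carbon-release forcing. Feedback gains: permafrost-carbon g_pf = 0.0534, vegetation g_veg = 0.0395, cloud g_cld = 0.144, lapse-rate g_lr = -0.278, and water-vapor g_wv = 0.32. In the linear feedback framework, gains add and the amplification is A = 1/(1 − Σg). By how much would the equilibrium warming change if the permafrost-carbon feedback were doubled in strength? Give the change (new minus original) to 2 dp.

0.34 K

Original: g = 0.2789, ΔT = 3.03/(1−0.2789) = 4.2019 K.
With doubled permafrost-carbon: g' = 0.3323, ΔT' = 3.03/(1−0.3323) = 4.5380 K.
Change = 4.5380 − 4.2019 = 0.34 K.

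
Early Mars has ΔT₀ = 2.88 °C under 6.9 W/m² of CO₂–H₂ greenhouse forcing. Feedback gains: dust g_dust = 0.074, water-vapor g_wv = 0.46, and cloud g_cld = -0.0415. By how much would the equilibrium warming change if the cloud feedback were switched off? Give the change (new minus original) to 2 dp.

0.51 °C

Original: g = 0.4925, ΔT = 2.88/(1−0.4925) = 5.6749 °C.
Without cloud: g' = 0.534, ΔT' = 2.88/(1−0.534) = 6.1803 °C.
Change = 6.1803 − 5.6749 = 0.51 °C.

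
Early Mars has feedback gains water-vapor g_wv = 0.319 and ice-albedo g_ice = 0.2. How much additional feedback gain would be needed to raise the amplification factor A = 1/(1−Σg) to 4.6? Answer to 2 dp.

0.26

Current total gain = 0.519.
Target gain for A = 4.6: g* = 1 − 1/4.6 = 0.7826.
Additional gain needed = 0.7826 − 0.519 = 0.26.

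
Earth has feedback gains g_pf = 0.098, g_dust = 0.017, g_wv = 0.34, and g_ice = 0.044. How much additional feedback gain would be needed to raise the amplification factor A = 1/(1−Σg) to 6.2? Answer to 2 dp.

0.34

Current total gain = 0.499.
Target gain for A = 6.2: g* = 1 − 1/6.2 = 0.8387.
Additional gain needed = 0.8387 − 0.499 = 0.34.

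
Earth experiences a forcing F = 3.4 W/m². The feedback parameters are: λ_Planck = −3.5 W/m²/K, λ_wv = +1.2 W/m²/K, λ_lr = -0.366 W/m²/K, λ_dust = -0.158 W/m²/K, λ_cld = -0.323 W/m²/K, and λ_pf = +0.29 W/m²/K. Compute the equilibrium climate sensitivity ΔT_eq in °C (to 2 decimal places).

Net feedback parameter λ = (−3.5) + (+1.2) + (-0.366) + (-0.158) + (-0.323) + (+0.29) = -2.857 W/m²/K.
ΔT = −F/λ = −3.4/(-2.857) = 1.19 °C.

1.19 °C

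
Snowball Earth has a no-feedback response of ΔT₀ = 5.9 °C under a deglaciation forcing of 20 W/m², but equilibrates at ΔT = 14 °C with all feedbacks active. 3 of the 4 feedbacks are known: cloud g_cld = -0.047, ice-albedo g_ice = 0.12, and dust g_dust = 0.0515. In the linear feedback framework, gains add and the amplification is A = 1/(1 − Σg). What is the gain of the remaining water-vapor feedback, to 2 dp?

0.45

Amplification A = ΔT/ΔT₀ = 14/5.9 = 2.373.
Total gain g = 1 − 1/A = 1 − 1/2.373 = 0.5786.
Known gains sum to -0.047 + 0.12 + 0.0515 = 0.1245.
g_wv = 0.5786 − 0.1245 = 0.45.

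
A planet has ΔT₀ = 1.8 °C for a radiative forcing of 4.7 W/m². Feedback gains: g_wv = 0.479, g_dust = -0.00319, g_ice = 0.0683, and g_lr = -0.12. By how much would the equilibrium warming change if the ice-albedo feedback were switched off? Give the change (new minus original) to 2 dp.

-0.33 °C

Original: g = 0.42411, ΔT = 1.8/(1−0.42411) = 3.1256 °C.
Without ice-albedo: g' = 0.35581, ΔT' = 1.8/(1−0.35581) = 2.7942 °C.
Change = 2.7942 − 3.1256 = -0.33 °C.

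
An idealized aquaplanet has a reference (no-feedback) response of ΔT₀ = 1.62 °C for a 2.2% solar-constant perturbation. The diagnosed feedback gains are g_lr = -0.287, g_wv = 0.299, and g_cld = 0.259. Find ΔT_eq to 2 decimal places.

2.22 °C

Total gain g = -0.287 + 0.299 + 0.259 = 0.271.
Amplification A = 1/(1 − 0.271) = 1.372.
ΔT = 1.62 × 1.372 = 2.22 °C.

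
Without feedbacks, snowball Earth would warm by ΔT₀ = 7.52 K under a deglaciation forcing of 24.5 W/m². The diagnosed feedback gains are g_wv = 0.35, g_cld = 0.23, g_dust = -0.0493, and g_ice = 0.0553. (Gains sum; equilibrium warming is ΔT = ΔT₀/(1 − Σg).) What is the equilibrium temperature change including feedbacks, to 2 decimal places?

18.16 K

Total gain g = 0.35 + 0.23 − 0.0493 + 0.0553 = 0.586.
Amplification A = 1/(1 − 0.586) = 2.415.
ΔT = 7.52 × 2.415 = 18.16 K.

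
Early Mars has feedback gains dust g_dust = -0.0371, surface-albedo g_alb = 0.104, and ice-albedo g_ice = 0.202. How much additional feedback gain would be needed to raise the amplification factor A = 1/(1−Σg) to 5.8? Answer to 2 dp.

Current total gain = 0.2689.
Target gain for A = 5.8: g* = 1 − 1/5.8 = 0.8276.
Additional gain needed = 0.8276 − 0.2689 = 0.56.

0.56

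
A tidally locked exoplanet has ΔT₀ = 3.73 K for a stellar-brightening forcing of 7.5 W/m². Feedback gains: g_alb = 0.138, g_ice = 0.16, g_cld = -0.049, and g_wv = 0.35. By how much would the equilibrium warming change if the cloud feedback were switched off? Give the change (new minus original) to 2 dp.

Original: g = 0.599, ΔT = 3.73/(1−0.599) = 9.3017 K.
Without cloud: g' = 0.648, ΔT' = 3.73/(1−0.648) = 10.5966 K.
Change = 10.5966 − 9.3017 = 1.29 K.

1.29 K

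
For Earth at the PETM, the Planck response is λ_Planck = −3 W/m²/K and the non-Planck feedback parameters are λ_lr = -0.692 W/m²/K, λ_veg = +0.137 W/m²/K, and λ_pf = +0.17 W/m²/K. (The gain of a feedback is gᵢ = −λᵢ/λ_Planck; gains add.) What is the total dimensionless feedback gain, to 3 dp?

-0.128

Convert to gains: g_lr = -0.692/3 = -0.2307; g_veg = 0.137/3 = 0.04567; g_pf = 0.17/3 = 0.05667.
Total gain g = -0.12836.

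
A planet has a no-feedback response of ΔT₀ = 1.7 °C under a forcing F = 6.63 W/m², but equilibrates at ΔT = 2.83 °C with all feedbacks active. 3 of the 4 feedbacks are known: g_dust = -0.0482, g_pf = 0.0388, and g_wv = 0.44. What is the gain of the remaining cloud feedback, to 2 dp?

-0.03

Amplification A = ΔT/ΔT₀ = 2.83/1.7 = 1.665.
Total gain g = 1 − 1/A = 1 − 1/1.665 = 0.3994.
Known gains sum to -0.0482 + 0.0388 + 0.44 = 0.4306.
g_cld = 0.3994 − 0.4306 = -0.03.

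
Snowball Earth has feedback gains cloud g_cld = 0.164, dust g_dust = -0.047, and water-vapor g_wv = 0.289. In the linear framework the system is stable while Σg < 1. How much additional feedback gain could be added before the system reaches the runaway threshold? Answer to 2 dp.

Current total gain = 0.164 − 0.047 + 0.289 = 0.406.
Margin to runaway = 1 − 0.406 = 0.59.

0.59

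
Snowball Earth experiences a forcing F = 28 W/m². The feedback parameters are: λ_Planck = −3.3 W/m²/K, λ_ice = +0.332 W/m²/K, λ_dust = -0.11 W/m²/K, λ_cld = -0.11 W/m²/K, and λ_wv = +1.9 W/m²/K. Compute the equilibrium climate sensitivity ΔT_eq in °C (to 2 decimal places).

Net feedback parameter λ = (−3.3) + (+0.332) + (-0.11) + (-0.11) + (+1.9) = -1.288 W/m²/K.
ΔT = −F/λ = −28/(-1.288) = 21.74 °C.

21.74 °C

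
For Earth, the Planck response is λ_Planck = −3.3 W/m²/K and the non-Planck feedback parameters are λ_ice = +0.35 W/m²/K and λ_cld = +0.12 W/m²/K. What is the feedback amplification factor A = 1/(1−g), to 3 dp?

Convert to gains: g_ice = 0.35/3.3 = 0.1061; g_cld = 0.12/3.3 = 0.03636.
Total gain g = 0.14246.
A = 1/(1 − 0.14246) = 1.166.

1.166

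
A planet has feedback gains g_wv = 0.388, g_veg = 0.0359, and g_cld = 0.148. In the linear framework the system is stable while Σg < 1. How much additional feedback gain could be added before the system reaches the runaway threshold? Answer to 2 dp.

Current total gain = 0.388 + 0.0359 + 0.148 = 0.5719.
Margin to runaway = 1 − 0.5719 = 0.43.

0.43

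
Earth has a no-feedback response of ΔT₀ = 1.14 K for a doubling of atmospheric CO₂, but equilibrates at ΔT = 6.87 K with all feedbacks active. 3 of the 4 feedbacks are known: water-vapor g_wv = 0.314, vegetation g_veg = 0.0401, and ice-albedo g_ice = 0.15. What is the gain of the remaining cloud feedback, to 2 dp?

0.33

Amplification A = ΔT/ΔT₀ = 6.87/1.14 = 6.026.
Total gain g = 1 − 1/A = 1 − 1/6.026 = 0.8341.
Known gains sum to 0.314 + 0.0401 + 0.15 = 0.5041.
g_cld = 0.8341 − 0.5041 = 0.33.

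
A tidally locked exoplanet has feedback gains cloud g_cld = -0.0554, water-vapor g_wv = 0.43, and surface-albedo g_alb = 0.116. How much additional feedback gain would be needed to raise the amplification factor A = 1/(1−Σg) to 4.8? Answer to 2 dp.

0.30

Current total gain = 0.4906.
Target gain for A = 4.8: g* = 1 − 1/4.8 = 0.7917.
Additional gain needed = 0.7917 − 0.4906 = 0.30.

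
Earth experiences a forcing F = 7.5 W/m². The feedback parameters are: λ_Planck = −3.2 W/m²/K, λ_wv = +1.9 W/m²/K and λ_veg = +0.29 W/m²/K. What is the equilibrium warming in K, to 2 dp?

7.43 K

Net feedback parameter λ = (−3.2) + (+1.9) + (+0.29) = -1.01 W/m²/K.
ΔT = −F/λ = −7.5/(-1.01) = 7.43 K.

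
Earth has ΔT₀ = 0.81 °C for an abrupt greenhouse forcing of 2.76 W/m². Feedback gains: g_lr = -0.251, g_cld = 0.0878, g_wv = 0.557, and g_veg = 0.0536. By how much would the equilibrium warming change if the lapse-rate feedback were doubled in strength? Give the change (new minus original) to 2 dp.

-0.46 °C

Original: g = 0.4474, ΔT = 0.81/(1−0.4474) = 1.4658 °C.
With doubled lapse-rate: g' = 0.1964, ΔT' = 0.81/(1−0.1964) = 1.0080 °C.
Change = 1.0080 − 1.4658 = -0.46 °C.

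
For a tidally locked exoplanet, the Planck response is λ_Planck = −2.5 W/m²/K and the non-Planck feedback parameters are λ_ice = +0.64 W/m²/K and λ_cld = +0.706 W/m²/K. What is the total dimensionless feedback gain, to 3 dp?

0.538

Convert to gains: g_ice = 0.64/2.5 = 0.256; g_cld = 0.706/2.5 = 0.2824.
Total gain g = 0.5384.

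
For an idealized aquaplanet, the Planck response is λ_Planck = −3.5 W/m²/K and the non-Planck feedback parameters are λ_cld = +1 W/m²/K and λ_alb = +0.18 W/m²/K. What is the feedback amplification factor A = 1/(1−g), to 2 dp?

1.51

Convert to gains: g_cld = 1/3.5 = 0.2857; g_alb = 0.18/3.5 = 0.05143.
Total gain g = 0.33713.
A = 1/(1 − 0.33713) = 1.51.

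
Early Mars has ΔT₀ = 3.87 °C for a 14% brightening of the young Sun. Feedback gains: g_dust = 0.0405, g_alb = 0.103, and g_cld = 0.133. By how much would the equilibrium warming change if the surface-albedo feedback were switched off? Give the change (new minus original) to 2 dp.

-0.67 °C

Original: g = 0.2765, ΔT = 3.87/(1−0.2765) = 5.3490 °C.
Without surface-albedo: g' = 0.1735, ΔT' = 3.87/(1−0.1735) = 4.6824 °C.
Change = 4.6824 − 5.3490 = -0.67 °C.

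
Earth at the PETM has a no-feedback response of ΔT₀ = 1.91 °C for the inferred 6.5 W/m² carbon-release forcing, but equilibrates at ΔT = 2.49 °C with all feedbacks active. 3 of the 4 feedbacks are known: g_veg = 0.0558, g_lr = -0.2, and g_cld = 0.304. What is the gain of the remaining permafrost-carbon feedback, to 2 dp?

Amplification A = ΔT/ΔT₀ = 2.49/1.91 = 1.304.
Total gain g = 1 − 1/A = 1 − 1/1.304 = 0.2331.
Known gains sum to 0.0558 − 0.2 + 0.304 = 0.1598.
g_pf = 0.2331 − 0.1598 = 0.07.

0.07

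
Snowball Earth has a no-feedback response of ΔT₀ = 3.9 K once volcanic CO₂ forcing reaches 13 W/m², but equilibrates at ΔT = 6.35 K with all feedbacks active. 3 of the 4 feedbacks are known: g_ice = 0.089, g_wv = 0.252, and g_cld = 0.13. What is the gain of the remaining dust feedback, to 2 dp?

-0.09

Amplification A = ΔT/ΔT₀ = 6.35/3.9 = 1.628.
Total gain g = 1 − 1/A = 1 − 1/1.628 = 0.3857.
Known gains sum to 0.089 + 0.252 + 0.13 = 0.471.
g_dust = 0.3857 − 0.471 = -0.09.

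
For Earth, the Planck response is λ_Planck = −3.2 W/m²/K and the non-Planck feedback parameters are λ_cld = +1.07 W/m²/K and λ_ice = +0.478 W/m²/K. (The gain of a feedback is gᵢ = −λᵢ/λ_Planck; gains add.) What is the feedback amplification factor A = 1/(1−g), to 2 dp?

1.94

Convert to gains: g_cld = 1.07/3.2 = 0.3344; g_ice = 0.478/3.2 = 0.1494.
Total gain g = 0.4838.
A = 1/(1 − 0.4838) = 1.94.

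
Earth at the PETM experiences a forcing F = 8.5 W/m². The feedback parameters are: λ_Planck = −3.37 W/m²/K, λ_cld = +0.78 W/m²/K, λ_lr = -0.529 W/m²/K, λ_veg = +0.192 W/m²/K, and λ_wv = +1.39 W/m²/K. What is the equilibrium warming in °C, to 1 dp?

Net feedback parameter λ = (−3.37) + (+0.78) + (-0.529) + (+0.192) + (+1.39) = -1.537 W/m²/K.
ΔT = −F/λ = −8.5/(-1.537) = 5.5 °C.

5.5 °C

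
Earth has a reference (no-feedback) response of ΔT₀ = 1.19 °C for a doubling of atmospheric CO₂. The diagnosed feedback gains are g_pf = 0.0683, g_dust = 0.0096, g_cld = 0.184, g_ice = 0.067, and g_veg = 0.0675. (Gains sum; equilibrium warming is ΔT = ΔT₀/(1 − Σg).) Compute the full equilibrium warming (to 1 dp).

2.0 °C

Total gain g = 0.0683 + 0.0096 + 0.184 + 0.067 + 0.0675 = 0.3964.
Amplification A = 1/(1 − 0.3964) = 1.657.
ΔT = 1.19 × 1.657 = 2.0 °C.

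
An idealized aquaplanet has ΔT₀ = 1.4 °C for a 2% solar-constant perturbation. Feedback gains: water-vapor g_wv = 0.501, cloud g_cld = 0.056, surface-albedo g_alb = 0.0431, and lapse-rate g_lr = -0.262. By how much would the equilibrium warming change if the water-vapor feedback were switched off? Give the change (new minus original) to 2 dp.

Original: g = 0.3381, ΔT = 1.4/(1−0.3381) = 2.1151 °C.
Without water-vapor: g' = -0.1629, ΔT' = 1.4/(1+0.1629) = 1.2039 °C.
Change = 1.2039 − 2.1151 = -0.91 °C.

-0.91 °C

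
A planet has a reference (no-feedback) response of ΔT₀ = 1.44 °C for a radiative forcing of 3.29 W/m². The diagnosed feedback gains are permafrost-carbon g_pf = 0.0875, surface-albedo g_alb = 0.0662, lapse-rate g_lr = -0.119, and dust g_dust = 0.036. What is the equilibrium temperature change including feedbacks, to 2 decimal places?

1.55 °C

Total gain g = 0.0875 + 0.0662 − 0.119 + 0.036 = 0.0707.
Amplification A = 1/(1 − 0.0707) = 1.076.
ΔT = 1.44 × 1.076 = 1.55 °C.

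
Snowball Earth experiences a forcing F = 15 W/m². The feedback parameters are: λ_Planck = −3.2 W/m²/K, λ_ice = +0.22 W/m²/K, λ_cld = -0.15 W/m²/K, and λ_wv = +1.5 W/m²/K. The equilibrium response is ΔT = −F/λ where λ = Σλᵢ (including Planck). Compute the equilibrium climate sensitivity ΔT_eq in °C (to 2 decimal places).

Net feedback parameter λ = (−3.2) + (+0.22) + (-0.15) + (+1.5) = -1.63 W/m²/K.
ΔT = −F/λ = −15/(-1.63) = 9.20 °C.

9.20 °C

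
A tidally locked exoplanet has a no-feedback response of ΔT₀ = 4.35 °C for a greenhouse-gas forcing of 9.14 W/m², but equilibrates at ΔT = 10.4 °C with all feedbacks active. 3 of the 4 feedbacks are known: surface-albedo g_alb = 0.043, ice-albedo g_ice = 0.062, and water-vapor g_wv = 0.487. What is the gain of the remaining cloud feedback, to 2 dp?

Amplification A = ΔT/ΔT₀ = 10.4/4.35 = 2.391.
Total gain g = 1 − 1/A = 1 − 1/2.391 = 0.5818.
Known gains sum to 0.043 + 0.062 + 0.487 = 0.592.
g_cld = 0.5818 − 0.592 = -0.01.

-0.01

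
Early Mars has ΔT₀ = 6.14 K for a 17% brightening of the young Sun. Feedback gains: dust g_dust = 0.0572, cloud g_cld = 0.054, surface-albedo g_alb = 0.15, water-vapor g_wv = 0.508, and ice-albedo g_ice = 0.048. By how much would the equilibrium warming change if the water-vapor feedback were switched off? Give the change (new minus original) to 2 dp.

-24.70 K

Original: g = 0.8172, ΔT = 6.14/(1−0.8172) = 33.5886 K.
Without water-vapor: g' = 0.3092, ΔT' = 6.14/(1−0.3092) = 8.8882 K.
Change = 8.8882 − 33.5886 = -24.70 K.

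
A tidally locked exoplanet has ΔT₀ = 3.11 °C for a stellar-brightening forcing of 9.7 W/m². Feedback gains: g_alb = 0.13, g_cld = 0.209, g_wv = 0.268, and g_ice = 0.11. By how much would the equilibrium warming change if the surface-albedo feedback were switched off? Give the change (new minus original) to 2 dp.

Original: g = 0.717, ΔT = 3.11/(1−0.717) = 10.9894 °C.
Without surface-albedo: g' = 0.587, ΔT' = 3.11/(1−0.587) = 7.5303 °C.
Change = 7.5303 − 10.9894 = -3.46 °C.

-3.46 °C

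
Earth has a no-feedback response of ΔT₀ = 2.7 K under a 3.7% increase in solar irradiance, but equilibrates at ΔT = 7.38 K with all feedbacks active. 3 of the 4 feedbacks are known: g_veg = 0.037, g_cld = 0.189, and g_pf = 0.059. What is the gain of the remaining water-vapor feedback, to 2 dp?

0.35

Amplification A = ΔT/ΔT₀ = 7.38/2.7 = 2.733.
Total gain g = 1 − 1/A = 1 − 1/2.733 = 0.6341.
Known gains sum to 0.037 + 0.189 + 0.059 = 0.285.
g_wv = 0.6341 − 0.285 = 0.35.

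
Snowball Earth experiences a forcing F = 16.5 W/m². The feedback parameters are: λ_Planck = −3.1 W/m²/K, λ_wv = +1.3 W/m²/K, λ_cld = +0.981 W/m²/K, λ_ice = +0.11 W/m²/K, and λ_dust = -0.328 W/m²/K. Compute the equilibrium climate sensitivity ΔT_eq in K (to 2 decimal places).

Net feedback parameter λ = (−3.1) + (+1.3) + (+0.981) + (+0.11) + (-0.328) = -1.037 W/m²/K.
ΔT = −F/λ = −16.5/(-1.037) = 15.91 K.

15.91 K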